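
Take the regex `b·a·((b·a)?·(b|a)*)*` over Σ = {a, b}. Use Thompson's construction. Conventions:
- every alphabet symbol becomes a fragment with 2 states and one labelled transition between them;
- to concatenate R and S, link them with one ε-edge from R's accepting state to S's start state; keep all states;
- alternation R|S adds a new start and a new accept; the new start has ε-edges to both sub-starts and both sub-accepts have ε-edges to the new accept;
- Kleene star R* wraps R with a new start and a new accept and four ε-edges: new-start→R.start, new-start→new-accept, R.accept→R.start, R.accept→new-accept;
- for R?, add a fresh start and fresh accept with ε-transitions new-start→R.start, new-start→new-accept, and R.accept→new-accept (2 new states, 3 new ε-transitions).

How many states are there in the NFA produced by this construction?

Bottom-up over the parse tree:
Each of the 6 symbol leaves contributes a 2-state fragment.
  b·a → 4 states
  (b·a)? → 6 states
  b|a → 6 states
  (b|a)* → 8 states
  (b·a)?·(b|a)* → 14 states
  ((b·a)?·(b|a)*)* → 16 states
  b·a·((b·a)?·(b|a)*)* → 20 states

20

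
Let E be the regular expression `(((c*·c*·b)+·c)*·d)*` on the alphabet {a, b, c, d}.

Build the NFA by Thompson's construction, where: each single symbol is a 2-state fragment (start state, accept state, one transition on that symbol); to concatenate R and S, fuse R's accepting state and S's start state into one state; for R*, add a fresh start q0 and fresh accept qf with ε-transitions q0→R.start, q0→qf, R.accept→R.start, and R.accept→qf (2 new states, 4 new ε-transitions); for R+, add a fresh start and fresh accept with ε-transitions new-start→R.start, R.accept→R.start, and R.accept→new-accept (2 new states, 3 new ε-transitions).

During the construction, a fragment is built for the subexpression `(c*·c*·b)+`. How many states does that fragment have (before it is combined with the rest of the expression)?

10

Fragment for `(c*·c*·b)+`:
Each of the 3 symbol leaves contributes a 2-state fragment.
  c* → 4 states
  c* → 4 states
  c*·c*·b → 8 states
  (c*·c*·b)+ → 10 states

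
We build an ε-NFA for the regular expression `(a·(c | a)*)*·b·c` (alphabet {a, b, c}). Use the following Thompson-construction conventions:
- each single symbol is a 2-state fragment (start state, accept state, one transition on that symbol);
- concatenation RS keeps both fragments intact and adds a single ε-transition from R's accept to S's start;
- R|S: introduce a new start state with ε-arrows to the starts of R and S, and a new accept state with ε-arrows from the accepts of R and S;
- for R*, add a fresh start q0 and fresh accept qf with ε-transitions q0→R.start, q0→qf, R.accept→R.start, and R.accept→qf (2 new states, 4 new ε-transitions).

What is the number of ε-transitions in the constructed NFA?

Per subexpression:
Each of the 5 symbol leaves contributes 0 ε-transitions.
  c | a = 4 ε-transitions
  (c | a)* = 8 ε-transitions
  a·(c | a)* = 9 ε-transitions
  (a·(c | a)*)* = 13 ε-transitions
  (a·(c | a)*)*·b·c = 15 ε-transitions

15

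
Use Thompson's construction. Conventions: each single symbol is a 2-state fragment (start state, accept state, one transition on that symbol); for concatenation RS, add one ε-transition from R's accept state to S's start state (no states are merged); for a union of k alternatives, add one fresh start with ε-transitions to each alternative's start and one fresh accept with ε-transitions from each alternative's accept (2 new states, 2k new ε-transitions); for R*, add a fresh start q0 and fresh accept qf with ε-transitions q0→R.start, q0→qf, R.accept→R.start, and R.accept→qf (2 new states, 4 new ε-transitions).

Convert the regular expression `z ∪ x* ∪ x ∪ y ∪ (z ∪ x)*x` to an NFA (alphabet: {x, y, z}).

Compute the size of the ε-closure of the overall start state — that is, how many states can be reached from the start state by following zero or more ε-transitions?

Let C(F) = |ε-closure(F.start)| within fragment F, and note whether F accepts ε. Symbol fragments have C = 1 and do not accept ε. Then:
  x* — |ε-closure| = 1 (new start) + 1 (body) + 1 (new accept) = 3
  z ∪ x — |ε-closure| = 1 + 1 + 1 = 3 (the new accept is not ε-reachable since no branch accepts ε)
  (z ∪ x)* — new start has ε-edges to the inner start and to the new accept, so |ε-closure| = 2 + 3 = 5
  (z ∪ x)*x — |ε-closure| = 5 + 1 = 6 (closure spills across the concat boundary because the left factor accepts ε)
  z ∪ x* ∪ x ∪ y ∪ (z ∪ x)*x — |ε-closure| = 1 (new start) + (1 + 3 + 1 + 1 + 6) + 1 (new accept, since some branch ε-reaches its own accept) = 14

14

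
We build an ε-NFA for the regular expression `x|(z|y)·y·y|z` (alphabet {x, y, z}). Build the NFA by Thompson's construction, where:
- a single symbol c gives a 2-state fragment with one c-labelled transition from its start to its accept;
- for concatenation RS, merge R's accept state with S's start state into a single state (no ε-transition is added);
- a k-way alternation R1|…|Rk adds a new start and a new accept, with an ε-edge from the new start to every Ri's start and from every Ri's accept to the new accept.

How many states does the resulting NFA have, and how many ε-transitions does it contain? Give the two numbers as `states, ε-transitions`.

Bottom-up over the parse tree:
Each of the 6 symbol leaves contributes 2 states and 0 ε-transitions.
  z|y — 6 states, 4 ε-transitions
  (z|y)·y·y — 8 states, 4 ε-transitions
  x|(z|y)·y·y|z — 14 states, 10 ε-transitions

14, 10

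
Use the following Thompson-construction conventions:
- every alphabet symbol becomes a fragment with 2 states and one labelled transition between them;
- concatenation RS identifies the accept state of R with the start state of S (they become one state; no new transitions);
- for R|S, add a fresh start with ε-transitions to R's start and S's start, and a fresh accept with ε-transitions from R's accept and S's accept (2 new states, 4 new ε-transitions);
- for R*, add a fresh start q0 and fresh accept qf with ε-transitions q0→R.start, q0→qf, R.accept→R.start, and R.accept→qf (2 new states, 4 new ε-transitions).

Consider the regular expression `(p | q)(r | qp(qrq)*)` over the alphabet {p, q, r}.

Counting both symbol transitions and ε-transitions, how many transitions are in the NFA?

By structural recursion:
Each of the 8 symbol leaves contributes 1 transition (1 symbol, 0 ε).
  p | q → 6 transitions (2 symbol, 4 ε)
  qrq → 3 transitions (3 symbol, 0 ε)
  (qrq)* → 7 transitions (3 symbol, 4 ε)
  qp(qrq)* → 9 transitions (5 symbol, 4 ε)
  r | qp(qrq)* → 14 transitions (6 symbol, 8 ε)
  (p | q)(r | qp(qrq)*) → 20 transitions (8 symbol, 12 ε)

20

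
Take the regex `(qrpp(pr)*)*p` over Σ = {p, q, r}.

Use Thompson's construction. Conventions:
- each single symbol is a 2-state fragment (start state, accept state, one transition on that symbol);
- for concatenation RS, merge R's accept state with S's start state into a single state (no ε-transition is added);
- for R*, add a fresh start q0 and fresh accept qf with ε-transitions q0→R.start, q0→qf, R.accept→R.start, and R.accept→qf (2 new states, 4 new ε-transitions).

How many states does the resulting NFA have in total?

Building bottom-up:
Each of the 7 symbol leaves contributes a 2-state fragment.
  pr = 3 states
  (pr)* = 5 states
  qrpp(pr)* = 9 states
  (qrpp(pr)*)* = 11 states
  (qrpp(pr)*)*p = 12 states

12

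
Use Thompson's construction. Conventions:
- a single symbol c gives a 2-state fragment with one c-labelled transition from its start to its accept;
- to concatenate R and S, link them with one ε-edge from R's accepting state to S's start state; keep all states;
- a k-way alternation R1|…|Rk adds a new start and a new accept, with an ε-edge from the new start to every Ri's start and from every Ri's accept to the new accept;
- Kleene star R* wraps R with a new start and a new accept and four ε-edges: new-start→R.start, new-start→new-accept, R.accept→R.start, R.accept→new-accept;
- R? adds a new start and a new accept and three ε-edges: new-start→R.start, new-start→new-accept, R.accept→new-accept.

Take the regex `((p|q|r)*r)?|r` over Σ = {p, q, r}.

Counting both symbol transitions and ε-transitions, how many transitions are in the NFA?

Per subexpression:
Each of the 5 symbol leaves contributes 1 transition (1 symbol, 0 ε).
  p|q|r — 9 transitions (3 symbol, 6 ε)
  (p|q|r)* — 13 transitions (3 symbol, 10 ε)
  (p|q|r)*r — 15 transitions (4 symbol, 11 ε)
  ((p|q|r)*r)? — 18 transitions (4 symbol, 14 ε)
  ((p|q|r)*r)?|r — 23 transitions (5 symbol, 18 ε)

23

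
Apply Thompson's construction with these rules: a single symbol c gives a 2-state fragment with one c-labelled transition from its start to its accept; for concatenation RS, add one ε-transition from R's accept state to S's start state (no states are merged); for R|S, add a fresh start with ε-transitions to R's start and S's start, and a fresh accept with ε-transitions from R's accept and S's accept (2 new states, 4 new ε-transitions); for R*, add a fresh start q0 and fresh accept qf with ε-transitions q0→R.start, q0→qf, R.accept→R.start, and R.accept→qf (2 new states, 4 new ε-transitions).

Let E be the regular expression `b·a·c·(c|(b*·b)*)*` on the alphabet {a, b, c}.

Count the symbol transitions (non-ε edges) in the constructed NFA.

6

Building bottom-up:
Each of the 6 symbol leaves contributes exactly 1 symbol transition.
  b* — 1 symbol transition
  b*·b — 2 symbol transitions
  (b*·b)* — 2 symbol transitions
  c|(b*·b)* — 3 symbol transitions
  (c|(b*·b)*)* — 3 symbol transitions
  b·a·c·(c|(b*·b)*)* — 6 symbol transitions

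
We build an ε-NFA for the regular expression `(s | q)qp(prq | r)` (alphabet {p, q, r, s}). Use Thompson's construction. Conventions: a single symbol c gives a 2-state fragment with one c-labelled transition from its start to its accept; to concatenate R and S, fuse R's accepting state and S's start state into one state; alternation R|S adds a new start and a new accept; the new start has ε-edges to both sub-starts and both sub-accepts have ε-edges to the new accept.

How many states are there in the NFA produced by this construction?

15

Per subexpression:
Each of the 8 symbol leaves contributes a 2-state fragment.
  s | q = 6 states
  prq = 4 states
  prq | r = 8 states
  (s | q)qp(prq | r) = 15 states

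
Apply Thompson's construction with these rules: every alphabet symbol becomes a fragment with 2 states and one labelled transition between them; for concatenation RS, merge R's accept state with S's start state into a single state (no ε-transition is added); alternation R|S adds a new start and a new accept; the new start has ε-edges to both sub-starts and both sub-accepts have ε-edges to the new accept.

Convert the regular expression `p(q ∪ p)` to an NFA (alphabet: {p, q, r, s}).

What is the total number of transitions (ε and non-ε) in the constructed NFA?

Recursing over subexpressions:
Each of the 3 symbol leaves contributes 1 transition (1 symbol, 0 ε).
  q ∪ p → 6 transitions (2 symbol, 4 ε)
  p(q ∪ p) → 7 transitions (3 symbol, 4 ε)

7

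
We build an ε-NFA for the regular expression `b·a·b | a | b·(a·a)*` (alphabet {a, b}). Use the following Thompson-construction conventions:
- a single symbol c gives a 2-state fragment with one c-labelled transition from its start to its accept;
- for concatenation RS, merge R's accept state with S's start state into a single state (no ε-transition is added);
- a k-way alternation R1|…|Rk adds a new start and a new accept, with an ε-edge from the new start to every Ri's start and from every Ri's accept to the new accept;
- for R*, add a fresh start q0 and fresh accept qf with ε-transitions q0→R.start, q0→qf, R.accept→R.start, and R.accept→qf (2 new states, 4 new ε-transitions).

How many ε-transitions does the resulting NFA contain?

Per subexpression:
Each of the 7 symbol leaves contributes 0 ε-transitions.
  b·a·b — 0 ε-transitions
  a·a — 0 ε-transitions
  (a·a)* — 4 ε-transitions
  b·(a·a)* — 4 ε-transitions
  b·a·b | a | b·(a·a)* — 10 ε-transitions

10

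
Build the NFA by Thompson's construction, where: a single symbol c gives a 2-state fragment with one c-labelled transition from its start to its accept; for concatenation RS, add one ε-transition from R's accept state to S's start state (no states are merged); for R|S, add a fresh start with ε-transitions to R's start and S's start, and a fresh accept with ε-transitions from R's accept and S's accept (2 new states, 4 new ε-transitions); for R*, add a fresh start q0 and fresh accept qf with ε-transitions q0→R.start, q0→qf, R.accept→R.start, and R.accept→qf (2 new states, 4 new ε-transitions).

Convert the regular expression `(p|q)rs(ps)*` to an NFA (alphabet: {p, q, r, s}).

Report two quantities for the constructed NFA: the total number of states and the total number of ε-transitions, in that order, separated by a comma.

16, 12

By structural recursion:
Each of the 6 symbol leaves contributes 2 states and 0 ε-transitions.
  p|q — 6 states, 4 ε-transitions
  ps — 4 states, 1 ε-transition
  (ps)* — 6 states, 5 ε-transitions
  (p|q)rs(ps)* — 16 states, 12 ε-transitions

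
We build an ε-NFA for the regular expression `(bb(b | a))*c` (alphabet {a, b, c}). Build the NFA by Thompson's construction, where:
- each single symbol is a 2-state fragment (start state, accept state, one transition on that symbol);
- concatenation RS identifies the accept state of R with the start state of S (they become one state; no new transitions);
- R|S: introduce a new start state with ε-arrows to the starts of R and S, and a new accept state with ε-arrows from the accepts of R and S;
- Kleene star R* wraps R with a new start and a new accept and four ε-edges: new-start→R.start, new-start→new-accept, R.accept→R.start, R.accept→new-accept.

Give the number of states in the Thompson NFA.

Building bottom-up:
Each of the 5 symbol leaves contributes a 2-state fragment.
  b | a — 6 states
  bb(b | a) — 8 states
  (bb(b | a))* — 10 states
  (bb(b | a))*c — 11 states

11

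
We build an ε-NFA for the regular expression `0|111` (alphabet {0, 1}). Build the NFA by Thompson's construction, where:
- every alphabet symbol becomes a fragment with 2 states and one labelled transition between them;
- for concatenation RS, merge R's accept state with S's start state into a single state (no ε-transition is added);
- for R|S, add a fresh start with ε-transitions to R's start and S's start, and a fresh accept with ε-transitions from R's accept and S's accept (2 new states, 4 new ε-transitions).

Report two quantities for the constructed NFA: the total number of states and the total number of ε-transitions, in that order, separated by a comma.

Bottom-up over the parse tree:
Each of the 4 symbol leaves contributes 2 states and 0 ε-transitions.
  111 = 4 states, 0 ε-transitions
  0|111 = 8 states, 4 ε-transitions

8, 4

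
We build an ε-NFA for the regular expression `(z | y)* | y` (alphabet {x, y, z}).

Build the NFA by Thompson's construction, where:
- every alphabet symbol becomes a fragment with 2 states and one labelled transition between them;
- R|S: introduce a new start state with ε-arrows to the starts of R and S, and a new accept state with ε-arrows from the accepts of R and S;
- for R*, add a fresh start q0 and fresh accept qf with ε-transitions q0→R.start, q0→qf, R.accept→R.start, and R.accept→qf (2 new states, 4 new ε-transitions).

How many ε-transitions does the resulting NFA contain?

12

Bottom-up over the parse tree:
Each of the 3 symbol leaves contributes 0 ε-transitions.
  z | y : 4 ε-transitions
  (z | y)* : 8 ε-transitions
  (z | y)* | y : 12 ε-transitions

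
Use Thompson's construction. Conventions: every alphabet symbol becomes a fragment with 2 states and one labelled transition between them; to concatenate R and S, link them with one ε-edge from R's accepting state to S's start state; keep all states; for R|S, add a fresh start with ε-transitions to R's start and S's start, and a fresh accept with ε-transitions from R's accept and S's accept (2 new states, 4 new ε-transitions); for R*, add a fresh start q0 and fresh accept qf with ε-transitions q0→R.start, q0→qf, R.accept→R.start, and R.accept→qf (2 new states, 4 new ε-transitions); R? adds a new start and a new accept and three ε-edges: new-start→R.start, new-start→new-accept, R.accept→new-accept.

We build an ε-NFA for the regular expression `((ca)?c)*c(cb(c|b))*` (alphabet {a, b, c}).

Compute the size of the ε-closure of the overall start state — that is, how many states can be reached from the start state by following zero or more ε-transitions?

Let C(F) = |ε-closure(F.start)| within fragment F, and note whether F accepts ε. Symbol fragments have C = 1 and do not accept ε. Then:
  ca : |ε-closure| equals the left operand's closure size = 1 (its accept is not ε-reachable, so the closure stops there)
  (ca)? : |ε-closure| = 1 (new start) + 1 (body) + 1 (new accept, via ε) = 3
  (ca)?c : the left operand accepts ε, so the closure extends into the next operand (via the concat ε-link); |ε-closure| = 3 + 1 = 4
  ((ca)?c)* : new start has ε-edges to the inner start and to the new accept, so |ε-closure| = 2 + 4 = 6
  c|b : |ε-closure| = 1 + 1 + 1 = 3 (the new accept is not ε-reachable since no branch accepts ε)
  cb(c|b) : |ε-closure| equals the left operand's closure size = 1 (its accept is not ε-reachable, so the closure stops there)
  (cb(c|b))* : the star's fresh start ε-reaches both the body's start and the fresh accept: |ε-closure| = 2 + 1 = 3
  ((ca)?c)*c(cb(c|b))* : the left operand accepts ε, so the closure extends into the next operand (via the concat ε-link); |ε-closure| = 6 + 1 = 7

7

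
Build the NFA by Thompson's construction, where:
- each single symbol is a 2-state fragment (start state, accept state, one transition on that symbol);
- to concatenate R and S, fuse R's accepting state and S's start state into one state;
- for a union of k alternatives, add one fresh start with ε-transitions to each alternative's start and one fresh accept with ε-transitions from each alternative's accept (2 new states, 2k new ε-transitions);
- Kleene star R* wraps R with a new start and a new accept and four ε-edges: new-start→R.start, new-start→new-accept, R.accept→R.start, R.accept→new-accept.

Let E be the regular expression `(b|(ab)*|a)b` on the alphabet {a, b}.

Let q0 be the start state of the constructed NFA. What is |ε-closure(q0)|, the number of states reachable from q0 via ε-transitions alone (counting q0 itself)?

7

Let C(F) = |ε-closure(F.start)| within fragment F, and note whether F accepts ε. Symbol fragments have C = 1 and do not accept ε. Then:
  ab → same as the first factor's closure: |closure| = 1
  (ab)* → new start has ε-edges to the inner start and to the new accept, so |closure| = 2 + 1 = 3
  b|(ab)*|a → |closure| = 1 (new start) + (1 + 3 + 1) + 1 (new accept, since some branch ε-reaches its own accept) = 7
  (b|(ab)*|a)b → |closure| = 7 + (1−1) = 7 (closure spills across the concat boundary because the left factor accepts ε)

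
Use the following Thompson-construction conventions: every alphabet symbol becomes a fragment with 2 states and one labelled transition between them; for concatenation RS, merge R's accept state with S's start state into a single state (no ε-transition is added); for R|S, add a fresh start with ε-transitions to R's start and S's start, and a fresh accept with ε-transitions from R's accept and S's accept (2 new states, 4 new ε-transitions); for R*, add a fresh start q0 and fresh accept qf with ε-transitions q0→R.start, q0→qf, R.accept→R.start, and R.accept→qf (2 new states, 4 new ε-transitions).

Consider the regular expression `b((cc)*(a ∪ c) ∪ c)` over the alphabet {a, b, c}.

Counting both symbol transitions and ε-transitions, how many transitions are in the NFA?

18

Recursing over subexpressions:
Each of the 6 symbol leaves contributes 1 transition (1 symbol, 0 ε).
  cc : 2 transitions (2 symbol, 0 ε)
  (cc)* : 6 transitions (2 symbol, 4 ε)
  a ∪ c : 6 transitions (2 symbol, 4 ε)
  (cc)*(a ∪ c) : 12 transitions (4 symbol, 8 ε)
  (cc)*(a ∪ c) ∪ c : 17 transitions (5 symbol, 12 ε)
  b((cc)*(a ∪ c) ∪ c) : 18 transitions (6 symbol, 12 ε)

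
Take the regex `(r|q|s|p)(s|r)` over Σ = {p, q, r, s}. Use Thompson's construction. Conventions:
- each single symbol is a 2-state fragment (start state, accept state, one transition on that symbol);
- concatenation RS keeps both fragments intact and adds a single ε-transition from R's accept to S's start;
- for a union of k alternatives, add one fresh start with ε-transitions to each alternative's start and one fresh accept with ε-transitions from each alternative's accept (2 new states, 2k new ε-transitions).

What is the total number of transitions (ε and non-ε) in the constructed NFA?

19

Bottom-up over the parse tree:
Each of the 6 symbol leaves contributes 1 transition (1 symbol, 0 ε).
  r|q|s|p : 12 transitions (4 symbol, 8 ε)
  s|r : 6 transitions (2 symbol, 4 ε)
  (r|q|s|p)(s|r) : 19 transitions (6 symbol, 13 ε)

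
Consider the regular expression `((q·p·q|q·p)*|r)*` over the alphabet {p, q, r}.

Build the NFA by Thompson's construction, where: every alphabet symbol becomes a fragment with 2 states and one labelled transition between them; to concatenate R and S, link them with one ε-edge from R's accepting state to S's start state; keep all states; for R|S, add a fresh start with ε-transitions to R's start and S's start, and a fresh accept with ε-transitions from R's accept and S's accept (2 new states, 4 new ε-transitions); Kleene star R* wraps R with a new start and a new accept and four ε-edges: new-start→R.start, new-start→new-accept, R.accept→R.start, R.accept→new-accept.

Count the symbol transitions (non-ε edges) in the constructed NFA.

Recursing over subexpressions:
Each of the 6 symbol leaves contributes exactly 1 symbol transition.
  q·p·q : 3 symbol transitions
  q·p : 2 symbol transitions
  q·p·q|q·p : 5 symbol transitions
  (q·p·q|q·p)* : 5 symbol transitions
  (q·p·q|q·p)*|r : 6 symbol transitions
  ((q·p·q|q·p)*|r)* : 6 symbol transitions

6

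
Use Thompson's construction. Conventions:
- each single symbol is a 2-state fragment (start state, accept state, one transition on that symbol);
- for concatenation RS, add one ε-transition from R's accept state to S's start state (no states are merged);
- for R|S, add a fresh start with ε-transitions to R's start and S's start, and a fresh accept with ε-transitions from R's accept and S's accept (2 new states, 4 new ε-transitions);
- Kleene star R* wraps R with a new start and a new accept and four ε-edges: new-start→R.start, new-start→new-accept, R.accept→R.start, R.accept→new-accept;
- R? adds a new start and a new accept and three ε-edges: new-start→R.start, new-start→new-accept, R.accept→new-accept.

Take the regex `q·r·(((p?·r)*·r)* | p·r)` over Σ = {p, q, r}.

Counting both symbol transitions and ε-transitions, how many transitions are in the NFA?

Building bottom-up:
Each of the 7 symbol leaves contributes 1 transition (1 symbol, 0 ε).
  p? = 4 transitions (1 symbol, 3 ε)
  p?·r = 6 transitions (2 symbol, 4 ε)
  (p?·r)* = 10 transitions (2 symbol, 8 ε)
  (p?·r)*·r = 12 transitions (3 symbol, 9 ε)
  ((p?·r)*·r)* = 16 transitions (3 symbol, 13 ε)
  p·r = 3 transitions (2 symbol, 1 ε)
  ((p?·r)*·r)* | p·r = 23 transitions (5 symbol, 18 ε)
  q·r·(((p?·r)*·r)* | p·r) = 27 transitions (7 symbol, 20 ε)

27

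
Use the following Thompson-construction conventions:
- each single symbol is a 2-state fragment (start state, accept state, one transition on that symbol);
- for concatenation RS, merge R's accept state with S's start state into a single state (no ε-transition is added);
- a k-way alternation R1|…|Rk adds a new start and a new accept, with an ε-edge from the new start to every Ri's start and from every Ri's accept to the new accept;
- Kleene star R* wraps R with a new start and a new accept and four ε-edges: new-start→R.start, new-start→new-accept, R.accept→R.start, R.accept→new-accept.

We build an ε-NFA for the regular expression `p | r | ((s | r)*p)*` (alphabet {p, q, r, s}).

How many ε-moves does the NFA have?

Recursing over subexpressions:
Each of the 5 symbol leaves contributes 0 ε-transitions.
  s | r : 4 ε-transitions
  (s | r)* : 8 ε-transitions
  (s | r)*p : 8 ε-transitions
  ((s | r)*p)* : 12 ε-transitions
  p | r | ((s | r)*p)* : 18 ε-transitions

18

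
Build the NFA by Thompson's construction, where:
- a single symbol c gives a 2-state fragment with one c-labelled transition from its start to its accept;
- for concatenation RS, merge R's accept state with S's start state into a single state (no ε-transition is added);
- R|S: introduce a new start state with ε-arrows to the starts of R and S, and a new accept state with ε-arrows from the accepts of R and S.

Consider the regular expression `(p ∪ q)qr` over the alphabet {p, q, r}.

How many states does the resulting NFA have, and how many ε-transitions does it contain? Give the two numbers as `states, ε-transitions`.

8, 4

By structural recursion:
Each of the 4 symbol leaves contributes 2 states and 0 ε-transitions.
  p ∪ q = 6 states, 4 ε-transitions
  (p ∪ q)qr = 8 states, 4 ε-transitions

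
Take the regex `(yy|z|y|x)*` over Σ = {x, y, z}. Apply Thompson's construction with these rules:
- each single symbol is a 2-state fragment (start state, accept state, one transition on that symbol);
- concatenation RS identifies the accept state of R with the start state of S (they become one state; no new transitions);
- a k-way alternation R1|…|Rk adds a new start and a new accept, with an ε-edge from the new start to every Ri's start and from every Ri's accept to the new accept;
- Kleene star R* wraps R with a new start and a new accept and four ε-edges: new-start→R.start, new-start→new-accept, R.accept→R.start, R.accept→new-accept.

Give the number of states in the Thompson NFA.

13

By structural recursion:
Each of the 5 symbol leaves contributes a 2-state fragment.
  yy : 3 states
  yy|z|y|x : 11 states
  (yy|z|y|x)* : 13 states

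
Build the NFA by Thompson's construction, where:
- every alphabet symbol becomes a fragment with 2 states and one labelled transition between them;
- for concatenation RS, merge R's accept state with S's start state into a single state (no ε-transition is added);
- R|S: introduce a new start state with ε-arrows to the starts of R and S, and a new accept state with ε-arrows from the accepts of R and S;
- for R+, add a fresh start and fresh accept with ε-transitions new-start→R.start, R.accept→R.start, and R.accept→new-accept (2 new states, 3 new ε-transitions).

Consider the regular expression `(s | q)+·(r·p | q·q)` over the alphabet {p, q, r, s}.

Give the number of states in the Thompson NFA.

Building bottom-up:
Each of the 6 symbol leaves contributes a 2-state fragment.
  s | q → 6 states
  (s | q)+ → 8 states
  r·p → 3 states
  q·q → 3 states
  r·p | q·q → 8 states
  (s | q)+·(r·p | q·q) → 15 states

15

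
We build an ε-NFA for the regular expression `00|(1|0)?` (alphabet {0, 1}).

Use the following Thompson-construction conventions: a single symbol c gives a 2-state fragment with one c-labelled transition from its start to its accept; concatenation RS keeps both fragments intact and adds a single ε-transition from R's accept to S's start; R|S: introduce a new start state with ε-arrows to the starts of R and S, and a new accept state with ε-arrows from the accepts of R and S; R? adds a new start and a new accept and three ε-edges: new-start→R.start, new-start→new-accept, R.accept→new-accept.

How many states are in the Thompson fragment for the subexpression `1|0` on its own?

Fragment for `1|0`:
Each of the 2 symbol leaves contributes a 2-state fragment.
  1|0 → 6 states

6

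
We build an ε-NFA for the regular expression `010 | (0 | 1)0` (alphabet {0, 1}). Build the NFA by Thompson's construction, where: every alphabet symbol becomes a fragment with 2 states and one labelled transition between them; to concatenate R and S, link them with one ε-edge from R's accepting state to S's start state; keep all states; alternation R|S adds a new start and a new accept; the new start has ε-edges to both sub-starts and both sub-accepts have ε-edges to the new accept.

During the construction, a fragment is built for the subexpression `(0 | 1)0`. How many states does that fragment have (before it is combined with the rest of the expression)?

8

Fragment for `(0 | 1)0`:
Each of the 3 symbol leaves contributes a 2-state fragment.
  0 | 1 = 6 states
  (0 | 1)0 = 8 states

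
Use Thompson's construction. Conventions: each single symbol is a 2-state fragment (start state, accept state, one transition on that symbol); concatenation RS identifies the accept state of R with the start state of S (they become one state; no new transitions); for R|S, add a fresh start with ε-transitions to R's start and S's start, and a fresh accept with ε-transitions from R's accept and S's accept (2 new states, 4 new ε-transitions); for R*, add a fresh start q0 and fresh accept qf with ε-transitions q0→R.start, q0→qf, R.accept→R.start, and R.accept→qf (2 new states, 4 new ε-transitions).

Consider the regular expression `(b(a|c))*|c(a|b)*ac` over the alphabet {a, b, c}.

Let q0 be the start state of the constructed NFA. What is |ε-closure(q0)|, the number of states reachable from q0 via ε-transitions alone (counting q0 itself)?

6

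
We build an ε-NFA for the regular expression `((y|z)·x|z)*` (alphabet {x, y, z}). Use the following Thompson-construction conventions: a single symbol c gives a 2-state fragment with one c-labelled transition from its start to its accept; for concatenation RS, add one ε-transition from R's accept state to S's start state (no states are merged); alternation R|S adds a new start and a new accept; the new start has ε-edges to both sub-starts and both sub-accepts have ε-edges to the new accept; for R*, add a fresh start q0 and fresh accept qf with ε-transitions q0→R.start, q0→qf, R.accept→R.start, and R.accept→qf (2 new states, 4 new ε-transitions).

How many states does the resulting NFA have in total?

Recursing over subexpressions:
Each of the 4 symbol leaves contributes a 2-state fragment.
  y|z — 6 states
  (y|z)·x — 8 states
  (y|z)·x|z — 12 states
  ((y|z)·x|z)* — 14 states

14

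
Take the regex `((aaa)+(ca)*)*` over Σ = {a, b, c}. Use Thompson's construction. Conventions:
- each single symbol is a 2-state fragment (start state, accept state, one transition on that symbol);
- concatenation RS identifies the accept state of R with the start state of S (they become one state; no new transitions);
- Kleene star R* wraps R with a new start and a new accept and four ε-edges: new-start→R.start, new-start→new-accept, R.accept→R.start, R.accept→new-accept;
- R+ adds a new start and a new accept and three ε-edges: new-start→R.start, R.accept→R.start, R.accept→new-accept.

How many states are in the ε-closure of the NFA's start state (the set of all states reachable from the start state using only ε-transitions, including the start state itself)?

Work bottom-up. For each fragment F, track |ε-closure(F.start)| and whether F's accept lies in that closure (i.e. whether F accepts ε). A single-symbol fragment has closure size 1 and does not accept ε.
  aaa — same as the first factor's closure: |closure| = 1
  (aaa)+ — |closure| = 1 + 1 = 2 (the body doesn't accept ε, so the new accept is not reached)
  ca — |closure| equals the left operand's closure size = 1 (its accept is not ε-reachable, so the closure stops there)
  (ca)* — the star's fresh start ε-reaches both the body's start and the fresh accept: |closure| = 2 + 1 = 3
  (aaa)+(ca)* — same as the first factor's closure: |closure| = 2
  ((aaa)+(ca)*)* — |closure| = 1 (new start) + 2 (body) + 1 (new accept) = 4

4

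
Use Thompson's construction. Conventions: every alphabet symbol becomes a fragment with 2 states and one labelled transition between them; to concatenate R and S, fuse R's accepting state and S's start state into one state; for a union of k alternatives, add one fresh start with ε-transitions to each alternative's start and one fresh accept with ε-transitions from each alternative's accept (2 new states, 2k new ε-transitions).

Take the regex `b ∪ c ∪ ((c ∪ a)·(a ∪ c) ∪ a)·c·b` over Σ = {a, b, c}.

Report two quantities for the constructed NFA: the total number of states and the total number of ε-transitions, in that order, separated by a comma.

Building bottom-up:
Each of the 9 symbol leaves contributes 2 states and 0 ε-transitions.
  c ∪ a : 6 states, 4 ε-transitions
  a ∪ c : 6 states, 4 ε-transitions
  (c ∪ a)·(a ∪ c) : 11 states, 8 ε-transitions
  (c ∪ a)·(a ∪ c) ∪ a : 15 states, 12 ε-transitions
  ((c ∪ a)·(a ∪ c) ∪ a)·c·b : 17 states, 12 ε-transitions
  b ∪ c ∪ ((c ∪ a)·(a ∪ c) ∪ a)·c·b : 23 states, 18 ε-transitions

23, 18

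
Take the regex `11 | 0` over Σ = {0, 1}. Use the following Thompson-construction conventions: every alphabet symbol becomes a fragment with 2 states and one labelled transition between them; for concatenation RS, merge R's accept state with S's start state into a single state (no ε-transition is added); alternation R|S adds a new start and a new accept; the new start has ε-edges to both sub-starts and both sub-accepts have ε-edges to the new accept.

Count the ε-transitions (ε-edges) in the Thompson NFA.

By structural recursion:
Each of the 3 symbol leaves contributes 0 ε-transitions.
  11 = 0 ε-transitions
  11 | 0 = 4 ε-transitions

4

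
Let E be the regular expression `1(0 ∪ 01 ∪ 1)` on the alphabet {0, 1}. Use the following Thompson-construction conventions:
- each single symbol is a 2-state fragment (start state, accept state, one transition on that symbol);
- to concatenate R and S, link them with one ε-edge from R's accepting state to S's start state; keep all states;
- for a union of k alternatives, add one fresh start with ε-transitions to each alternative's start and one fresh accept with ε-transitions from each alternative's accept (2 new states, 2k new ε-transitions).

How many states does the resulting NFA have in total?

12

Bottom-up over the parse tree:
Each of the 5 symbol leaves contributes a 2-state fragment.
  01 : 4 states
  0 ∪ 01 ∪ 1 : 10 states
  1(0 ∪ 01 ∪ 1) : 12 states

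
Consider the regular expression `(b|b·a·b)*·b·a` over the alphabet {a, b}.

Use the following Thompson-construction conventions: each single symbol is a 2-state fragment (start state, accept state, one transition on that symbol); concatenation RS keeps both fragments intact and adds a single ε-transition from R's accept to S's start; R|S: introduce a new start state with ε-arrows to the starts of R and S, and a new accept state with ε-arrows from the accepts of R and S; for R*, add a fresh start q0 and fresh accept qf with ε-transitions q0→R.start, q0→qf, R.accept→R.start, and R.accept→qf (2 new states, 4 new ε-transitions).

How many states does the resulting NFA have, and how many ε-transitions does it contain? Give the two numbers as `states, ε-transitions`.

16, 12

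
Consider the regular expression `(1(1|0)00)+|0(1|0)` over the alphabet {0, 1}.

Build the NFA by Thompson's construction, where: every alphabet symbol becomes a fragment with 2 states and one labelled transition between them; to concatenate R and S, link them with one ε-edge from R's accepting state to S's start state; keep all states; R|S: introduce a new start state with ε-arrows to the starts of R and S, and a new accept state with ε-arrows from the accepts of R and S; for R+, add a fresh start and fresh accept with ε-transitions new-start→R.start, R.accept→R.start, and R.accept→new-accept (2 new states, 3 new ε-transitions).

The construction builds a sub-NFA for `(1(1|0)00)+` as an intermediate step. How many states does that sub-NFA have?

14

Fragment for `(1(1|0)00)+`:
Each of the 5 symbol leaves contributes a 2-state fragment.
  1|0 : 6 states
  1(1|0)00 : 12 states
  (1(1|0)00)+ : 14 states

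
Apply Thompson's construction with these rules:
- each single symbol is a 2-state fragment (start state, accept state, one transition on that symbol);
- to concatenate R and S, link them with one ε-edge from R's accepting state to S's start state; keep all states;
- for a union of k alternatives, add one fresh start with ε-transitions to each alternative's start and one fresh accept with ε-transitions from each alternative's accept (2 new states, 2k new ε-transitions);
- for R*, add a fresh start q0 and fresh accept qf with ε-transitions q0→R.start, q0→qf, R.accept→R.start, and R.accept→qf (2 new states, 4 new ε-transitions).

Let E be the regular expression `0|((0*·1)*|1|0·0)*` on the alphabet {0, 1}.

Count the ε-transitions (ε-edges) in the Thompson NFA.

24

Per subexpression:
Each of the 6 symbol leaves contributes 0 ε-transitions.
  0* → 4 ε-transitions
  0*·1 → 5 ε-transitions
  (0*·1)* → 9 ε-transitions
  0·0 → 1 ε-transition
  (0*·1)*|1|0·0 → 16 ε-transitions
  ((0*·1)*|1|0·0)* → 20 ε-transitions
  0|((0*·1)*|1|0·0)* → 24 ε-transitions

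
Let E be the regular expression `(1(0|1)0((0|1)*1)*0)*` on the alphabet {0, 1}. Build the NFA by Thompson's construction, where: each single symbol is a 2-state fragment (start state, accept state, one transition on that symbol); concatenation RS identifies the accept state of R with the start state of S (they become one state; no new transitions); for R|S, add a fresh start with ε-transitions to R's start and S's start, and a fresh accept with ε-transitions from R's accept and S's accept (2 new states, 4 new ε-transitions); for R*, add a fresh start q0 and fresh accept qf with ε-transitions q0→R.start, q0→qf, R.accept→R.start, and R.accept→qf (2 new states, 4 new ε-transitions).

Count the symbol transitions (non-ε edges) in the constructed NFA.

Bottom-up over the parse tree:
Each of the 8 symbol leaves contributes exactly 1 symbol transition.
  0|1 — 2 symbol transitions
  0|1 — 2 symbol transitions
  (0|1)* — 2 symbol transitions
  (0|1)*1 — 3 symbol transitions
  ((0|1)*1)* — 3 symbol transitions
  1(0|1)0((0|1)*1)*0 — 8 symbol transitions
  (1(0|1)0((0|1)*1)*0)* — 8 symbol transitions

8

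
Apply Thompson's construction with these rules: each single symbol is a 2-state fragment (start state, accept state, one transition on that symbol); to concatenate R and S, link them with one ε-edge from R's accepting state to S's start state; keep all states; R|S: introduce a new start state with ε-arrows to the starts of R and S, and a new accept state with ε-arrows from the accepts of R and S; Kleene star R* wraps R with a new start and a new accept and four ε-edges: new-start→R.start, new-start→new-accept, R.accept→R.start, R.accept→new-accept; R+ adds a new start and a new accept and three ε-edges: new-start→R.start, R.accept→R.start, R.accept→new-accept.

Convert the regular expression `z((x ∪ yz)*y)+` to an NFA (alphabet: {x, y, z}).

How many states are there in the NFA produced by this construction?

16

Bottom-up over the parse tree:
Each of the 5 symbol leaves contributes a 2-state fragment.
  yz = 4 states
  x ∪ yz = 8 states
  (x ∪ yz)* = 10 states
  (x ∪ yz)*y = 12 states
  ((x ∪ yz)*y)+ = 14 states
  z((x ∪ yz)*y)+ = 16 states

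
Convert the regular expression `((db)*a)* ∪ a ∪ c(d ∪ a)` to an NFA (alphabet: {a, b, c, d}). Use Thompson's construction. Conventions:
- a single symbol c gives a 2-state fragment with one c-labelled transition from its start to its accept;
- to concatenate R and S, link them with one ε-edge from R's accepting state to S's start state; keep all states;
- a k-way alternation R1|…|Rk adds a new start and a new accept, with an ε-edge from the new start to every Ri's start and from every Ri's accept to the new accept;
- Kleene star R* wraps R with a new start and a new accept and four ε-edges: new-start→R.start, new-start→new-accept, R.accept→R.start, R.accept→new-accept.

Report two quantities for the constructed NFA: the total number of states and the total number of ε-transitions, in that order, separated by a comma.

Building bottom-up:
Each of the 7 symbol leaves contributes 2 states and 0 ε-transitions.
  db = 4 states, 1 ε-transition
  (db)* = 6 states, 5 ε-transitions
  (db)*a = 8 states, 6 ε-transitions
  ((db)*a)* = 10 states, 10 ε-transitions
  d ∪ a = 6 states, 4 ε-transitions
  c(d ∪ a) = 8 states, 5 ε-transitions
  ((db)*a)* ∪ a ∪ c(d ∪ a) = 22 states, 21 ε-transitions

22, 21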